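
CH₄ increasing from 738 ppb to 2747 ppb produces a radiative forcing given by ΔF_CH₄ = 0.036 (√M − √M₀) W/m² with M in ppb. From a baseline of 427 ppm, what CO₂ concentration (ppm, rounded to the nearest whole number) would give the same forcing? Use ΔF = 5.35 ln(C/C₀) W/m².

CH₄ forcing: 0.036 × (√2747 − √738) = 0.036 × (52.4118 − 27.1662) = 0.036 × 25.2456 = 0.90884 W/m².
Set 5.35 ln(C/427) = 0.90884: ln(C/427) = 0.90884/5.35 = 0.16988, so C = 427 × e^0.16988 = 427 × 1.18516 = 506.06 ppm.

C ≈ 506 ppm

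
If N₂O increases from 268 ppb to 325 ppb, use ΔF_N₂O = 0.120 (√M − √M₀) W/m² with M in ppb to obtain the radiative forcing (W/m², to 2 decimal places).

N₂O: 0.120 × (√325 − √268) = 0.120 × (18.0278 − 16.3707) = 0.120 × 1.6571 = 0.1989 W/m².

ΔF = 0.20 W/m²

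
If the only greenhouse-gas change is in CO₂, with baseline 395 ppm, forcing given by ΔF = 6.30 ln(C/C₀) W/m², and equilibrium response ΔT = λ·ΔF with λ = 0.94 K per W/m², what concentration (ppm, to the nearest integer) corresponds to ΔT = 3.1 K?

C ≈ 667 ppm

Required forcing: ΔF = ΔT/λ = 3.1/0.94 = 3.2979 W/m².
Then ln(C/395) = ΔF/6.30 = 3.2979/6.30 = 0.52348.
So C = 395 × e^0.52348 = 395 × 1.68789 = 666.72 ppm.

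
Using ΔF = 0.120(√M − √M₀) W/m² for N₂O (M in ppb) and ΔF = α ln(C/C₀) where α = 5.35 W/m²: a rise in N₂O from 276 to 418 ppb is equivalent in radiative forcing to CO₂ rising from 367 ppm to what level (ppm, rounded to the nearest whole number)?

C ≈ 400 ppm

N₂O forcing: 0.120 × (√418 − √276) = 0.120 × (20.4450 − 16.6132) = 0.120 × 3.8318 = 0.45982 W/m².
Set 5.35 ln(C/367) = 0.45982: ln(C/367) = 0.45982/5.35 = 0.08595, so C = 367 × e^0.08595 = 367 × 1.08975 = 399.94 ppm.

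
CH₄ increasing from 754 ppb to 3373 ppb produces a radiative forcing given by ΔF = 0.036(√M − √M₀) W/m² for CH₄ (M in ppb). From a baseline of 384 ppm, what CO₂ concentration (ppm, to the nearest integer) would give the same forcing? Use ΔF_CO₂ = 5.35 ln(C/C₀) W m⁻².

C ≈ 472 ppm

CH₄ forcing: 0.036 × (√3373 − √754) = 0.036 × (58.0775 − 27.4591) = 0.036 × 30.6184 = 1.10226 W/m².
Set 5.35 ln(C/384) = 1.10226: ln(C/384) = 1.10226/5.35 = 0.20603, so C = 384 × e^0.20603 = 384 × 1.22879 = 471.86 ppm.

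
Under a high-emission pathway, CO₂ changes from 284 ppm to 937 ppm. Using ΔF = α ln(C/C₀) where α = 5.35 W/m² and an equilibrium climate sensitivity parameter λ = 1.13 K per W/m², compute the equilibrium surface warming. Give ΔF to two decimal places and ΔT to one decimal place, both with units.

CO₂: 5.35 × ln(937/284) = 5.35 × ln(3.29930) = 5.35 × 1.19371 = 6.3863 W/m².
ΔT = λ ΔF = 1.13 × 6.39 = 7.2207 K.

ΔF = 6.39 W/m²; ΔT = 7.2 K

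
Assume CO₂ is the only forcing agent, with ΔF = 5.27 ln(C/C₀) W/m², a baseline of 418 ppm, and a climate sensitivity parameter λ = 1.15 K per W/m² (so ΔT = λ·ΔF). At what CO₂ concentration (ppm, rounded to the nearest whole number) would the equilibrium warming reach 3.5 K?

C ≈ 745 ppm

Required forcing: ΔF = ΔT/λ = 3.5/1.15 = 3.0435 W/m².
Then ln(C/418) = ΔF/5.27 = 3.0435/5.27 = 0.57751.
So C = 418 × e^0.57751 = 418 × 1.78160 = 744.71 ppm.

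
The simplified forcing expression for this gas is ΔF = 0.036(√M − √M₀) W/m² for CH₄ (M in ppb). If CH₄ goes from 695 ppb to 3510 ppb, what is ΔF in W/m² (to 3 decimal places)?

ΔF = 1.184 W/m²

CH₄: 0.036 × (√3510 − √695) = 0.036 × (59.2453 − 26.3629) = 0.036 × 32.8824 = 1.1838 W/m².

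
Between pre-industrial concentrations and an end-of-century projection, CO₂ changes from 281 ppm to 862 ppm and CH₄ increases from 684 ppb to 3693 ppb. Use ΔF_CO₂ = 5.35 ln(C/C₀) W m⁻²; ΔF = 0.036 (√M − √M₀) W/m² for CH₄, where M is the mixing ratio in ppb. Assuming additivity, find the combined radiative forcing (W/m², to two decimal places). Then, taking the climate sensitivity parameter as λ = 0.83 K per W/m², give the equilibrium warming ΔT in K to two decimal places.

CO₂: 5.35 × ln(862/281) = 5.35 × ln(3.06762) = 5.35 × 1.12090 = 5.9968 W/m².
CH₄: 0.036 × (√3693 − √684) = 0.036 × (60.7701 − 26.1534) = 0.036 × 34.6167 = 1.2462 W/m².
Total ΔF = 5.9968 + 1.2462 = 7.2430 W/m².
ΔT = λ ΔF = 0.83 × 7.24 = 6.0092 K.

ΔF = 7.24 W/m²; ΔT = 6.01 K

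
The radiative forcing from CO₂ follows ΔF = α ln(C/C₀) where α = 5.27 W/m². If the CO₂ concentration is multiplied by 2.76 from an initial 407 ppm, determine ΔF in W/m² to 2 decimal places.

ΔF = 5.35 W/m²

Because the forcing depends only on the ratio C/C₀, the initial concentration does not enter.
ΔF = 5.27 × ln(2.76) = 5.27 × 1.01523 = 5.3503 W/m².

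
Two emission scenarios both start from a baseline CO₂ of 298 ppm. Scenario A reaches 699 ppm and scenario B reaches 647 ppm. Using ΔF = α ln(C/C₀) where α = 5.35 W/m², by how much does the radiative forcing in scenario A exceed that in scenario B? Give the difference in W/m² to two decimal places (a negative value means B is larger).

ΔF_A = 5.35 ln(699/298) = 5.35 × 0.85256 = 4.5612 W/m².
ΔF_B = 5.35 ln(647/298) = 5.35 × 0.77525 = 4.1476 W/m².
Difference: 4.5612 − 4.1476 = 0.4136 W/m².
(Equivalently, ΔF_A − ΔF_B = 5.35 ln(699/647) = 5.35 × 0.07730 = 0.4136 W/m².)

ΔF_A − ΔF_B = 0.41 W/m²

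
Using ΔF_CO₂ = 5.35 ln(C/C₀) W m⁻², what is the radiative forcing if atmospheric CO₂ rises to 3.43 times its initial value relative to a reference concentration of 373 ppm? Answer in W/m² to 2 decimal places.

ΔF = 5.35 × ln(3.43) = 5.35 × 1.23256 = 6.5942 W/m².

ΔF = 6.59 W/m²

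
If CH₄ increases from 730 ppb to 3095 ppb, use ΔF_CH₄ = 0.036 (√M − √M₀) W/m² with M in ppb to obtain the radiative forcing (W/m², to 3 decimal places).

CH₄: 0.036 × (√3095 − √730) = 0.036 × (55.6327 − 27.0185) = 0.036 × 28.6142 = 1.0301 W/m².

ΔF = 1.030 W/m²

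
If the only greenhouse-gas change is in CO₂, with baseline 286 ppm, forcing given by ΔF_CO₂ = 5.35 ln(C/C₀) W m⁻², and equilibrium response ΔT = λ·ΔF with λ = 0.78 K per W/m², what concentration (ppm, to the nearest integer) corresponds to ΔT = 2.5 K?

Required forcing: ΔF = ΔT/λ = 2.5/0.78 = 3.2051 W/m².
Then ln(C/286) = ΔF/5.35 = 3.2051/5.35 = 0.59908.
So C = 286 × e^0.59908 = 286 × 1.82044 = 520.65 ppm.

C ≈ 521 ppm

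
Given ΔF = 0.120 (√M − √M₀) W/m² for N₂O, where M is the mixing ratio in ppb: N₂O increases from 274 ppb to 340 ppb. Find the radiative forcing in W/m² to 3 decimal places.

ΔF = 0.226 W/m²

N₂O: 0.120 × (√340 − √274) = 0.120 × (18.4391 − 16.5529) = 0.120 × 1.8862 = 0.2263 W/m².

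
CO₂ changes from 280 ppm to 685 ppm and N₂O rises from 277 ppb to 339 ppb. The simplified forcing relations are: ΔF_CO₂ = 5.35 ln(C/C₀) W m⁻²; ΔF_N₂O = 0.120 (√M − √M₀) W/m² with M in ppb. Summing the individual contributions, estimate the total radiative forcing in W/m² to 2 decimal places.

CO₂: 5.35 × ln(685/280) = 5.35 × ln(2.44643) = 5.35 × 0.89463 = 4.7863 W/m².
N₂O: 0.120 × (√339 − √277) = 0.120 × (18.4120 − 16.6433) = 0.120 × 1.7687 = 0.2122 W/m².
Total ΔF = 4.7863 + 0.2122 = 4.9985 W/m².

ΔF = 5.00 W/m²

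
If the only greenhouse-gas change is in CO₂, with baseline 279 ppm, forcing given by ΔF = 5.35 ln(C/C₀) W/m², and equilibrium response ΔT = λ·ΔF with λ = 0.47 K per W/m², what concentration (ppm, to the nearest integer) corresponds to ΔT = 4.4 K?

Required forcing: ΔF = ΔT/λ = 4.4/0.47 = 9.3617 W/m².
Then ln(C/279) = ΔF/5.35 = 9.3617/5.35 = 1.74985.
So C = 279 × e^1.74985 = 279 × 5.75374 = 1605.29 ppm.

C ≈ 1605 ppm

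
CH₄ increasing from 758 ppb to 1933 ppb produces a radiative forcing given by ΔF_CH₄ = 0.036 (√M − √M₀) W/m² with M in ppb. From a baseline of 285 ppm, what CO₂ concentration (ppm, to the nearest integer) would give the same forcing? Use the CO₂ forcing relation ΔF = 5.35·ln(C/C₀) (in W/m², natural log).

C ≈ 318 ppm

CH₄ forcing: 0.036 × (√1933 − √758) = 0.036 × (43.9659 − 27.5318) = 0.036 × 16.4341 = 0.59163 W/m².
Set 5.35 ln(C/285) = 0.59163: ln(C/285) = 0.59163/5.35 = 0.11059, so C = 285 × e^0.11059 = 285 × 1.11694 = 318.33 ppm.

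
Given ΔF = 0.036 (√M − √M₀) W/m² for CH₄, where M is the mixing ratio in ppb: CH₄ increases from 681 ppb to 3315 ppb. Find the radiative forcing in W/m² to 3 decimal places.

CH₄: 0.036 × (√3315 − √681) = 0.036 × (57.5760 − 26.0960) = 0.036 × 31.4800 = 1.1333 W/m².

ΔF = 1.133 W/m²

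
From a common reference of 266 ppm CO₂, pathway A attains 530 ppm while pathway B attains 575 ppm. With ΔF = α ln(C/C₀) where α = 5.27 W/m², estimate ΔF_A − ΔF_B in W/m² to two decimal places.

ΔF_A = 5.27 ln(530/266) = 5.27 × 0.68938 = 3.6330 W/m².
ΔF_B = 5.27 ln(575/266) = 5.27 × 0.77087 = 4.0625 W/m².
Difference: 3.6330 − 4.0625 = -0.4295 W/m².

ΔF_A − ΔF_B = -0.43 W/m²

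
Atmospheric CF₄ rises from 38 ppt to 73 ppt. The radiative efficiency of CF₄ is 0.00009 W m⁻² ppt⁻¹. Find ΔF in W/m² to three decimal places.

ΔF = 0.003 W/m²

CF₄: ΔF = 0.00009 × (73 − 38) = 0.00009 × 35 = 0.0032 W/m².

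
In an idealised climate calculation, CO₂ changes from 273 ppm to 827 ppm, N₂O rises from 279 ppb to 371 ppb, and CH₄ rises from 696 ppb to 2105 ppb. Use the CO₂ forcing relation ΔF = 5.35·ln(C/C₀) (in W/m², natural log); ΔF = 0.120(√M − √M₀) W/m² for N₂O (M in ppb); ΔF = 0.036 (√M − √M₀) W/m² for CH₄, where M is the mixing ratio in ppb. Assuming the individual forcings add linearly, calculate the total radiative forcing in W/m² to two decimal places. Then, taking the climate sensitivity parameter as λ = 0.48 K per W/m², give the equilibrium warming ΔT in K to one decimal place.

CO₂: 5.35 × ln(827/273) = 5.35 × ln(3.02930) = 5.35 × 1.10833 = 5.9296 W/m².
N₂O: 0.120 × (√371 − √279) = 0.120 × (19.2614 − 16.7033) = 0.120 × 2.5581 = 0.3070 W/m².
CH₄: 0.036 × (√2105 − √696) = 0.036 × (45.8803 − 26.3818) = 0.036 × 19.4985 = 0.7019 W/m².
Total ΔF = 5.9296 + 0.3070 + 0.7019 = 6.9385 W/m².
ΔT = λ ΔF = 0.48 × 6.94 = 3.3312 K.

ΔF = 6.94 W/m²; ΔT = 3.3 K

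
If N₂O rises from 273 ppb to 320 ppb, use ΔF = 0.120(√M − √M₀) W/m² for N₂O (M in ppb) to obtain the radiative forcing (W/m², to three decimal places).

ΔF = 0.164 W/m²

N₂O: 0.120 × (√320 − √273) = 0.120 × (17.8885 − 16.5227) = 0.120 × 1.3658 = 0.1639 W/m².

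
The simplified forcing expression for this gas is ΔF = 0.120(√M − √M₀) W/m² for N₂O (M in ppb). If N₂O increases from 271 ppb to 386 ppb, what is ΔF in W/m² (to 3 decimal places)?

ΔF = 0.382 W/m²

N₂O: 0.120 × (√386 − √271) = 0.120 × (19.6469 − 16.4621) = 0.120 × 3.1848 = 0.3822 W/m².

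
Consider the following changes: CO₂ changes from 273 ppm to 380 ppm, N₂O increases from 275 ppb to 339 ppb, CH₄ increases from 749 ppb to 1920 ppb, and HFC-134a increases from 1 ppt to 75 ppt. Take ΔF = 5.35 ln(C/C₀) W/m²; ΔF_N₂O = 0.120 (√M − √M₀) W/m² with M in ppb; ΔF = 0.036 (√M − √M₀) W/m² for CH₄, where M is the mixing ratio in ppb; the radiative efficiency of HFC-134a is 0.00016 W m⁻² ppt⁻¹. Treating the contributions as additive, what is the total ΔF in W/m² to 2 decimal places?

CO₂: 5.35 × ln(380/273) = 5.35 × ln(1.39194) = 5.35 × 0.33070 = 1.7692 W/m².
N₂O: 0.120 × (√339 − √275) = 0.120 × (18.4120 − 16.5831) = 0.120 × 1.8289 = 0.2195 W/m².
CH₄: 0.036 × (√1920 − √749) = 0.036 × (43.8178 − 27.3679) = 0.036 × 16.4499 = 0.5922 W/m².
HFC-134a: ΔF = 0.00016 × (75 − 1) = 0.00016 × 74 = 0.0118 W/m².
Total ΔF = 1.7692 + 0.2195 + 0.5922 + 0.0118 = 2.5927 W/m².

ΔF = 2.59 W/m²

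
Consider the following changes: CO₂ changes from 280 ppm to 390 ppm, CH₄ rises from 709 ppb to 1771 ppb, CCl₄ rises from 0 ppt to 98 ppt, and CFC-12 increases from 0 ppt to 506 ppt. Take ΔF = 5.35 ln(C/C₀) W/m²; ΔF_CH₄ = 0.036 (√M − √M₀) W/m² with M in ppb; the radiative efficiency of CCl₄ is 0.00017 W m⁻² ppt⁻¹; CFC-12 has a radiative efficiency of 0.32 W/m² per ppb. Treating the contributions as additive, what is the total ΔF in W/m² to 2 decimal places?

ΔF = 2.51 W/m²

CO₂: 5.35 × ln(390/280) = 5.35 × ln(1.39286) = 5.35 × 0.33136 = 1.7728 W/m².
CH₄: 0.036 × (√1771 − √709) = 0.036 × (42.0833 − 26.6271) = 0.036 × 15.4562 = 0.5564 W/m².
CCl₄: ΔF = 0.00017 × (98 − 0) = 0.00017 × 98 = 0.0167 W/m².
CFC-12: Δ = 506 − 0 = 506 ppt = 0.506 ppb; ΔF = 0.32 × 0.506 = 0.1619 W/m².
Total ΔF = 1.7728 + 0.5564 + 0.0167 + 0.1619 = 2.5078 W/m².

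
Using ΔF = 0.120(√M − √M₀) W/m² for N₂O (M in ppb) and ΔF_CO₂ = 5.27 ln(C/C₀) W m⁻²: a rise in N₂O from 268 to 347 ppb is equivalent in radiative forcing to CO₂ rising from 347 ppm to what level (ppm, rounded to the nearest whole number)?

C ≈ 365 ppm

N₂O forcing: 0.120 × (√347 − √268) = 0.120 × (18.6279 − 16.3707) = 0.120 × 2.2572 = 0.27086 W/m².
Set 5.27 ln(C/347) = 0.27086: ln(C/347) = 0.27086/5.27 = 0.05140, so C = 347 × e^0.05140 = 347 × 1.05274 = 365.30 ppm.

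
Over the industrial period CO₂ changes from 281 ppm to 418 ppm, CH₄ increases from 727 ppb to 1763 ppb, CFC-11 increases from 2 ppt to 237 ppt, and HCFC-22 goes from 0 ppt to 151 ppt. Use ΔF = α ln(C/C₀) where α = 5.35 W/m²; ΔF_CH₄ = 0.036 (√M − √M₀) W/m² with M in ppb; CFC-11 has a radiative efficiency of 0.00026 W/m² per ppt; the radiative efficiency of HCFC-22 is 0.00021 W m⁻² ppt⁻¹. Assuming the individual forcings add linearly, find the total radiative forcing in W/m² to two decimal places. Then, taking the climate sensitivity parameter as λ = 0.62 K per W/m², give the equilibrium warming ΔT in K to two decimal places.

ΔF = 2.76 W/m²; ΔT = 1.71 K

CO₂: 5.35 × ln(418/281) = 5.35 × ln(1.48754) = 5.35 × 0.39712 = 2.1246 W/m².
CH₄: 0.036 × (√1763 − √727) = 0.036 × (41.9881 − 26.9629) = 0.036 × 15.0252 = 0.5409 W/m².
CFC-11: ΔF = 0.00026 × (237 − 2) = 0.00026 × 235 = 0.0611 W/m².
HCFC-22: ΔF = 0.00021 × (151 − 0) = 0.00021 × 151 = 0.0317 W/m².
Total ΔF = 2.1246 + 0.5409 + 0.0611 + 0.0317 = 2.7583 W/m².
ΔT = λ ΔF = 0.62 × 2.76 = 1.7112 K.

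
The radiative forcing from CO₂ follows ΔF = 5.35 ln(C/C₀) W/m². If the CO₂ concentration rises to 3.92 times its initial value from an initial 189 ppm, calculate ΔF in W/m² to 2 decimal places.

ΔF = 7.31 W/m²

ΔF = 5.35 × ln(3.92) = 5.35 × 1.36609 = 7.3086 W/m².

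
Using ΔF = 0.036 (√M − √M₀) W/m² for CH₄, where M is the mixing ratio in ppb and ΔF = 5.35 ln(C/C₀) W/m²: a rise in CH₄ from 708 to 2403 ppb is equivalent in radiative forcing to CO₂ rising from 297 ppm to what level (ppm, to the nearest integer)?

CH₄ forcing: 0.036 × (√2403 − √708) = 0.036 × (49.0204 − 26.6083) = 0.036 × 22.4121 = 0.80684 W/m².
Set 5.35 ln(C/297) = 0.80684: ln(C/297) = 0.80684/5.35 = 0.15081, so C = 297 × e^0.15081 = 297 × 1.16278 = 345.35 ppm.

C ≈ 345 ppm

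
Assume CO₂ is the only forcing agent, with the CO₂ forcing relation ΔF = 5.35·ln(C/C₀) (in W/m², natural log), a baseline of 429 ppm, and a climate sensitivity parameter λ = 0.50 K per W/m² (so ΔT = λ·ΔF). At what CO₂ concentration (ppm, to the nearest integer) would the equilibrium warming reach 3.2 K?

Required forcing: ΔF = ΔT/λ = 3.2/0.50 = 6.4000 W/m².
Then ln(C/429) = ΔF/5.35 = 6.4000/5.35 = 1.19626.
So C = 429 × e^1.19626 = 429 × 3.30772 = 1419.01 ppm.

C ≈ 1419 ppm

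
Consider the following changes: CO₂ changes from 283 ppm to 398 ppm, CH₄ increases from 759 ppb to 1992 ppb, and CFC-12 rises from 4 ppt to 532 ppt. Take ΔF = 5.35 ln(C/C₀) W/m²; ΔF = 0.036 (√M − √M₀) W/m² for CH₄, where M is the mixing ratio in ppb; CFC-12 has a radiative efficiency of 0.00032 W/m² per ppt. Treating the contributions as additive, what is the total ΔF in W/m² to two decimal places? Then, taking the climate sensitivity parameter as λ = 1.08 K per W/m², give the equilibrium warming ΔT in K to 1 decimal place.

ΔF = 2.61 W/m²; ΔT = 2.8 K

CO₂: 5.35 × ln(398/283) = 5.35 × ln(1.40636) = 5.35 × 0.34100 = 1.8244 W/m².
CH₄: 0.036 × (√1992 − √759) = 0.036 × (44.6318 − 27.5500) = 0.036 × 17.0818 = 0.6149 W/m².
CFC-12: ΔF = 0.00032 × (532 − 4) = 0.00032 × 528 = 0.1690 W/m².
Total ΔF = 1.8244 + 0.6149 + 0.1690 = 2.6083 W/m².
ΔT = λ ΔF = 1.08 × 2.61 = 2.8188 K.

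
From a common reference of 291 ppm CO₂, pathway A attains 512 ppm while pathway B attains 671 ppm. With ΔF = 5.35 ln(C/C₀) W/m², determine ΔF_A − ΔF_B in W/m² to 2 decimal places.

ΔF_A − ΔF_B = -1.45 W/m²

ΔF_A = 5.35 ln(512/291) = 5.35 × 0.56500 = 3.0228 W/m².
ΔF_B = 5.35 ln(671/291) = 5.35 × 0.83545 = 4.4697 W/m².
Difference: 3.0228 − 4.4697 = -1.4469 W/m².
(Equivalently, ΔF_A − ΔF_B = 5.35 ln(512/671) = 5.35 × -0.27044 = -1.4469 W/m².)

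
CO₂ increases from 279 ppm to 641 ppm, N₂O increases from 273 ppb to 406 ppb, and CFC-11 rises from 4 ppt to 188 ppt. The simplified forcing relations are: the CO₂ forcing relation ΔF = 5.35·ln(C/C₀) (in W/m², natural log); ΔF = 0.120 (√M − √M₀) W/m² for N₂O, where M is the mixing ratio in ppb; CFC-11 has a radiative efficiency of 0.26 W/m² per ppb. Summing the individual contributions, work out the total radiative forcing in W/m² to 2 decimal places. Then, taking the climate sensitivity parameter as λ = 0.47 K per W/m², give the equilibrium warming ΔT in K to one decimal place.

ΔF = 4.93 W/m²; ΔT = 2.3 K

CO₂: 5.35 × ln(641/279) = 5.35 × ln(2.29749) = 5.35 × 0.83182 = 4.4502 W/m².
N₂O: 0.120 × (√406 − √273) = 0.120 × (20.1494 − 16.5227) = 0.120 × 3.6267 = 0.4352 W/m².
CFC-11: Δ = 188 − 4 = 184 ppt = 0.184 ppb; ΔF = 0.26 × 0.184 = 0.0478 W/m².
Total ΔF = 4.4502 + 0.4352 + 0.0478 = 4.9332 W/m².
ΔT = λ ΔF = 0.47 × 4.93 = 2.3171 K.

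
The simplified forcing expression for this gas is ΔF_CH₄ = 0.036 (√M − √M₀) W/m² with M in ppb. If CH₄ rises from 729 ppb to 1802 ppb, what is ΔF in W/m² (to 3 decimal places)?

CH₄: 0.036 × (√1802 − √729) = 0.036 × (42.4500 − 27.0000) = 0.036 × 15.4500 = 0.5562 W/m².

ΔF = 0.556 W/m²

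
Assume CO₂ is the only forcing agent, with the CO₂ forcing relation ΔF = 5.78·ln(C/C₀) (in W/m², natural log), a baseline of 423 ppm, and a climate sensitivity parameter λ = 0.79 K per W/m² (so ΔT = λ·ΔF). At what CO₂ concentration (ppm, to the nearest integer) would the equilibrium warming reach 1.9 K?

Required forcing: ΔF = ΔT/λ = 1.9/0.79 = 2.4051 W/m².
Then ln(C/423) = ΔF/5.78 = 2.4051/5.78 = 0.41611.
So C = 423 × e^0.41611 = 423 × 1.51605 = 641.29 ppm.

C ≈ 641 ppm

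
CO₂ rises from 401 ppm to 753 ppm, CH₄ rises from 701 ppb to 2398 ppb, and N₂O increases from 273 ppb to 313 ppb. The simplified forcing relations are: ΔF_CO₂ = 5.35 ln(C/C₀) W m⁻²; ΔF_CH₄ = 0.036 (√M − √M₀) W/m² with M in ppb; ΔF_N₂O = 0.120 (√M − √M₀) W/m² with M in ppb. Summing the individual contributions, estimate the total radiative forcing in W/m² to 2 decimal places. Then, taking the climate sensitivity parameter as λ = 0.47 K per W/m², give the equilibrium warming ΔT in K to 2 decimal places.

ΔF = 4.32 W/m²; ΔT = 2.03 K

CO₂: 5.35 × ln(753/401) = 5.35 × ln(1.87781) = 5.35 × 0.63011 = 3.3711 W/m².
CH₄: 0.036 × (√2398 − √701) = 0.036 × (48.9694 − 26.4764) = 0.036 × 22.4930 = 0.8097 W/m².
N₂O: 0.120 × (√313 − √273) = 0.120 × (17.6918 − 16.5227) = 0.120 × 1.1691 = 0.1403 W/m².
Total ΔF = 3.3711 + 0.8097 + 0.1403 = 4.3211 W/m².
ΔT = λ ΔF = 0.47 × 4.32 = 2.0304 K.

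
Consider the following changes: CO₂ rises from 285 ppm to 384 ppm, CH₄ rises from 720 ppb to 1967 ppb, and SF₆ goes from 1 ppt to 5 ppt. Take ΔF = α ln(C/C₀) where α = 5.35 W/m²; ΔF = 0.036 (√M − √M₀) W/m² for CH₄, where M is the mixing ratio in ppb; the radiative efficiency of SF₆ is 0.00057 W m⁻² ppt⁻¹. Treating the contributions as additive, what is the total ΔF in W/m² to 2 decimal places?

CO₂: 5.35 × ln(384/285) = 5.35 × ln(1.34737) = 5.35 × 0.29815 = 1.5951 W/m².
CH₄: 0.036 × (√1967 − √720) = 0.036 × (44.3509 − 26.8328) = 0.036 × 17.5181 = 0.6307 W/m².
SF₆: ΔF = 0.00057 × (5 − 1) = 0.00057 × 4 = 0.0023 W/m².
Total ΔF = 1.5951 + 0.6307 + 0.0023 = 2.2281 W/m².

ΔF = 2.23 W/m²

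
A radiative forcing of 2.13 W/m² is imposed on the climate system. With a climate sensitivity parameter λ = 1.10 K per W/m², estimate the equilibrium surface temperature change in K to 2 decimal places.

ΔT = 2.34 K

ΔT = λ ΔF = 1.10 × 2.13 = 2.3430 K.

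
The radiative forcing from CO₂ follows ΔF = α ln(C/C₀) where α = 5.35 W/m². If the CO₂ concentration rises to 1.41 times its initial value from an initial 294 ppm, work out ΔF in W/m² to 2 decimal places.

ΔF = 5.35 × ln(1.41) = 5.35 × 0.34359 = 1.8382 W/m².

ΔF = 1.84 W/m²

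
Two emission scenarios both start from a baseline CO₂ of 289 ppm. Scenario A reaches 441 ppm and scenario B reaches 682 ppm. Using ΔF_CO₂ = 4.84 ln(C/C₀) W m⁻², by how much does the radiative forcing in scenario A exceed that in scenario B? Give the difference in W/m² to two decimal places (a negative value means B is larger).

ΔF_A − ΔF_B = -2.11 W/m²

ΔF_A = 4.84 ln(441/289) = 4.84 × 0.42262 = 2.0455 W/m².
ΔF_B = 4.84 ln(682/289) = 4.84 × 0.85860 = 4.1556 W/m².
Difference: 2.0455 − 4.1556 = -2.1101 W/m².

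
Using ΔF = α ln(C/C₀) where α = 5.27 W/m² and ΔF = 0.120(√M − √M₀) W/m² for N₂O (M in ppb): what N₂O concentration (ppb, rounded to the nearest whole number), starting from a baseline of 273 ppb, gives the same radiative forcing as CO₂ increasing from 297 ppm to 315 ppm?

M ≈ 365 ppb

CO₂ forcing: 5.27 × ln(315/297) = 5.27 × 0.058841 = 0.31009 W/m².
Set 0.120(√M − √273) = 0.31009: √M = 0.31009/0.120 + √273 = 2.5841 + 16.5227 = 19.1068.
M = (19.1068)² = 365.07 ppb.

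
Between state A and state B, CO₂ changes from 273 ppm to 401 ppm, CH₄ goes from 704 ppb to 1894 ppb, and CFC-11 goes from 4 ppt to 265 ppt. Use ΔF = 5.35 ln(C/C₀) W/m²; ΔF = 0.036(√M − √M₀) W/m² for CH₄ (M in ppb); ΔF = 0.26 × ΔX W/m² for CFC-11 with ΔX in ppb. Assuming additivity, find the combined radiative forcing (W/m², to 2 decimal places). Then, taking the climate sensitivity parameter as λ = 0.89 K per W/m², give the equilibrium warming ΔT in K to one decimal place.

CO₂: 5.35 × ln(401/273) = 5.35 × ln(1.46886) = 5.35 × 0.38449 = 2.0570 W/m².
CH₄: 0.036 × (√1894 − √704) = 0.036 × (43.5201 − 26.5330) = 0.036 × 16.9871 = 0.6115 W/m².
CFC-11: Δ = 265 − 4 = 261 ppt = 0.261 ppb; ΔF = 0.26 × 0.261 = 0.0679 W/m².
Total ΔF = 2.0570 + 0.6115 + 0.0679 = 2.7364 W/m².
ΔT = λ ΔF = 0.89 × 2.74 = 2.4386 K.

ΔF = 2.74 W/m²; ΔT = 2.4 K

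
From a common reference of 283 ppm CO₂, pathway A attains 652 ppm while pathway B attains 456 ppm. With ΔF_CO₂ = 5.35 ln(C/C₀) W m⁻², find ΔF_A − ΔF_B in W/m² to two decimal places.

ΔF_A − ΔF_B = 1.91 W/m²

ΔF_A = 5.35 ln(652/283) = 5.35 × 0.83460 = 4.4651 W/m².
ΔF_B = 5.35 ln(456/283) = 5.35 × 0.47705 = 2.5522 W/m².
Difference: 4.4651 − 2.5522 = 1.9129 W/m².
(Equivalently, ΔF_A − ΔF_B = 5.35 ln(652/456) = 5.35 × 0.35755 = 1.9129 W/m².)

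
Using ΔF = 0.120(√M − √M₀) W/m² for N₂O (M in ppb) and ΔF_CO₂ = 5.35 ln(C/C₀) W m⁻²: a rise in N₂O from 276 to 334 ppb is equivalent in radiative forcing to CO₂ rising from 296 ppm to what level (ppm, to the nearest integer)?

C ≈ 307 ppm

N₂O forcing: 0.120 × (√334 − √276) = 0.120 × (18.2757 − 16.6132) = 0.120 × 1.6625 = 0.19950 W/m².
Set 5.35 ln(C/296) = 0.19950: ln(C/296) = 0.19950/5.35 = 0.03729, so C = 296 × e^0.03729 = 296 × 1.03799 = 307.25 ppm.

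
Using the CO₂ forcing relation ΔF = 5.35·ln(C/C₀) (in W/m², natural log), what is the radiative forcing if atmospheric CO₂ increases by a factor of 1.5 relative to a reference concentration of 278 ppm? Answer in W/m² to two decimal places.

ΔF = 2.17 W/m²

Because the forcing depends only on the ratio C/C₀, the initial concentration does not enter.
ΔF = 5.35 × ln(1.5) = 5.35 × 0.40547 = 2.1693 W/m².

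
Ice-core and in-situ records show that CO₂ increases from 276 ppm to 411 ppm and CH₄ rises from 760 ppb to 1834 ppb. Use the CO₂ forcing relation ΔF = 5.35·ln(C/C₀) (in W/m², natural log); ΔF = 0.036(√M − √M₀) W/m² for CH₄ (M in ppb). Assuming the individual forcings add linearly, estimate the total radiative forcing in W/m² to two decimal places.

CO₂: 5.35 × ln(411/276) = 5.35 × ln(1.48913) = 5.35 × 0.39819 = 2.1303 W/m².
CH₄: 0.036 × (√1834 − √760) = 0.036 × (42.8252 − 27.5681) = 0.036 × 15.2571 = 0.5493 W/m².
Total ΔF = 2.1303 + 0.5493 = 2.6796 W/m².

ΔF = 2.68 W/m²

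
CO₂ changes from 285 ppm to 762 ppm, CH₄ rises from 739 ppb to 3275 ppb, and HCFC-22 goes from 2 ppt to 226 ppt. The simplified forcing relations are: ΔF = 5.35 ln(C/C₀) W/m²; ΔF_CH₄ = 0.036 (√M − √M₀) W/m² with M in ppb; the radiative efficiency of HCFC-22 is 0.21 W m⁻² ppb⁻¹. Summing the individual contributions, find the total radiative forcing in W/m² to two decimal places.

ΔF = 6.39 W/m²

CO₂: 5.35 × ln(762/285) = 5.35 × ln(2.67368) = 5.35 × 0.98346 = 5.2615 W/m².
CH₄: 0.036 × (√3275 − √739) = 0.036 × (57.2276 − 27.1846) = 0.036 × 30.0430 = 1.0815 W/m².
HCFC-22: Δ = 226 − 2 = 224 ppt = 0.224 ppb; ΔF = 0.21 × 0.224 = 0.0470 W/m².
Total ΔF = 5.2615 + 1.0815 + 0.0470 = 6.3900 W/m².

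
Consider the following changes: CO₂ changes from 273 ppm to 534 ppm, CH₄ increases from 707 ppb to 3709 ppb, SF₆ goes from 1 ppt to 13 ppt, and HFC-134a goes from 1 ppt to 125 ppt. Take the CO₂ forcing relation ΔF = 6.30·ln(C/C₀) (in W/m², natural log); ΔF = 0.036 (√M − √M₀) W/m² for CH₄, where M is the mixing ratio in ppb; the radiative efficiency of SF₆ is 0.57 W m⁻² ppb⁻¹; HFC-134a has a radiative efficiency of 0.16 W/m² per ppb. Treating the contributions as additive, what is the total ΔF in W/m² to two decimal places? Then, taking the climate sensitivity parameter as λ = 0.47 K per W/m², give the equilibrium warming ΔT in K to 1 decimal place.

ΔF = 5.49 W/m²; ΔT = 2.6 K

CO₂: 6.30 × ln(534/273) = 6.30 × ln(1.95604) = 6.30 × 0.67092 = 4.2268 W/m².
CH₄: 0.036 × (√3709 − √707) = 0.036 × (60.9016 − 26.5895) = 0.036 × 34.3121 = 1.2352 W/m².
SF₆: Δ = 13 − 1 = 12 ppt = 0.012 ppb; ΔF = 0.57 × 0.012 = 0.0068 W/m².
HFC-134a: Δ = 125 − 1 = 124 ppt = 0.124 ppb; ΔF = 0.16 × 0.124 = 0.0198 W/m².
Total ΔF = 4.2268 + 1.2352 + 0.0068 + 0.0198 = 5.4886 W/m².
ΔT = λ ΔF = 0.47 × 5.49 = 2.5803 K.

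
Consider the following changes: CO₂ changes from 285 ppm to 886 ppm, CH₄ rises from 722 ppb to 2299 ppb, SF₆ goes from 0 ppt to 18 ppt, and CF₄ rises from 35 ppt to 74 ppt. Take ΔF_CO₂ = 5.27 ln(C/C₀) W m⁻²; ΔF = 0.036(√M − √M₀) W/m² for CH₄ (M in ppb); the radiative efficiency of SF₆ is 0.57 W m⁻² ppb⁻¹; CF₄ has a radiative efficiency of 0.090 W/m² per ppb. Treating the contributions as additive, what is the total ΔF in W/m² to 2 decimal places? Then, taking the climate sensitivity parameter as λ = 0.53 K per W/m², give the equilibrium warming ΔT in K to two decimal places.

CO₂: 5.27 × ln(886/285) = 5.27 × ln(3.10877) = 5.27 × 1.13423 = 5.9774 W/m².
CH₄: 0.036 × (√2299 − √722) = 0.036 × (47.9479 − 26.8701) = 0.036 × 21.0778 = 0.7588 W/m².
SF₆: Δ = 18 − 0 = 18 ppt = 0.018 ppb; ΔF = 0.57 × 0.018 = 0.0103 W/m².
CF₄: Δ = 74 − 35 = 39 ppt = 0.039 ppb; ΔF = 0.090 × 0.039 = 0.0035 W/m².
Total ΔF = 5.9774 + 0.7588 + 0.0103 + 0.0035 = 6.7500 W/m².
ΔT = λ ΔF = 0.53 × 6.75 = 3.5775 K.

ΔF = 6.75 W/m²; ΔT = 3.58 K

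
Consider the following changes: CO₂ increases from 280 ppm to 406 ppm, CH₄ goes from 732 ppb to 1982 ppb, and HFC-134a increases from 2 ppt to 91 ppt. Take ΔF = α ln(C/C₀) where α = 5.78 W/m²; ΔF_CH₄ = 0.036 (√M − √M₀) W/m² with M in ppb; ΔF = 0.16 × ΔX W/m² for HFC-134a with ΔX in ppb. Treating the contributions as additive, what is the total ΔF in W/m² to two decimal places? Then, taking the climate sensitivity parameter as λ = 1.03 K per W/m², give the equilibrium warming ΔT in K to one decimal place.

ΔF = 2.79 W/m²; ΔT = 2.9 K

CO₂: 5.78 × ln(406/280) = 5.78 × ln(1.45000) = 5.78 × 0.37156 = 2.1476 W/m².
CH₄: 0.036 × (√1982 − √732) = 0.036 × (44.5197 − 27.0555) = 0.036 × 17.4642 = 0.6287 W/m².
HFC-134a: Δ = 91 − 2 = 89 ppt = 0.089 ppb; ΔF = 0.16 × 0.089 = 0.0142 W/m².
Total ΔF = 2.1476 + 0.6287 + 0.0142 = 2.7905 W/m².
ΔT = λ ΔF = 1.03 × 2.79 = 2.8737 K.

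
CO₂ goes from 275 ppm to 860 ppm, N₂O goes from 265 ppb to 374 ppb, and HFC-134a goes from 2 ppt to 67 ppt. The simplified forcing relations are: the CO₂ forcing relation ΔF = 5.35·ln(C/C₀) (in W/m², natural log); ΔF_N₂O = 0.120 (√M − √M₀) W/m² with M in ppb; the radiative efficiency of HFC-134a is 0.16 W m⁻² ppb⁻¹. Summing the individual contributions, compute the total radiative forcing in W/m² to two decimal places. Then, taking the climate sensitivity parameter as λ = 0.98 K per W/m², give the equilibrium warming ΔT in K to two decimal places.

CO₂: 5.35 × ln(860/275) = 5.35 × ln(3.12727) = 5.35 × 1.14016 = 6.0999 W/m².
N₂O: 0.120 × (√374 − √265) = 0.120 × (19.3391 − 16.2788) = 0.120 × 3.0603 = 0.3672 W/m².
HFC-134a: Δ = 67 − 2 = 65 ppt = 0.065 ppb; ΔF = 0.16 × 0.065 = 0.0104 W/m².
Total ΔF = 6.0999 + 0.3672 + 0.0104 = 6.4775 W/m².
ΔT = λ ΔF = 0.98 × 6.48 = 6.3504 K.

ΔF = 6.48 W/m²; ΔT = 6.35 K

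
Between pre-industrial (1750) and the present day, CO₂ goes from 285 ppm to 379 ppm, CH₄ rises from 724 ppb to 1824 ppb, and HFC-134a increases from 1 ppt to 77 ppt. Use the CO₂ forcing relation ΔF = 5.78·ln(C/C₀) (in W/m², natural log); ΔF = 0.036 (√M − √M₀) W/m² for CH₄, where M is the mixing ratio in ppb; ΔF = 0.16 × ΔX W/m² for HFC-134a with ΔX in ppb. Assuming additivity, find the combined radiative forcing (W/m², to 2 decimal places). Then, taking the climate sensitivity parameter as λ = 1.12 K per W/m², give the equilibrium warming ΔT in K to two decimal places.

ΔF = 2.23 W/m²; ΔT = 2.50 K

CO₂: 5.78 × ln(379/285) = 5.78 × ln(1.32982) = 5.78 × 0.28504 = 1.6475 W/m².
CH₄: 0.036 × (√1824 − √724) = 0.036 × (42.7083 − 26.9072) = 0.036 × 15.8011 = 0.5688 W/m².
HFC-134a: Δ = 77 − 1 = 76 ppt = 0.076 ppb; ΔF = 0.16 × 0.076 = 0.0122 W/m².
Total ΔF = 1.6475 + 0.5688 + 0.0122 = 2.2285 W/m².
ΔT = λ ΔF = 1.12 × 2.23 = 2.4976 K.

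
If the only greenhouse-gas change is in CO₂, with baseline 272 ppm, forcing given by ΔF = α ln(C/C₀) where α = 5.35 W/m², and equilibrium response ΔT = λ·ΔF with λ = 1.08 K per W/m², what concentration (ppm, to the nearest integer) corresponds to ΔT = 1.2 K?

Required forcing: ΔF = ΔT/λ = 1.2/1.08 = 1.1111 W/m².
Then ln(C/272) = ΔF/5.35 = 1.1111/5.35 = 0.20768.
So C = 272 × e^0.20768 = 272 × 1.23082 = 334.78 ppm.

C ≈ 335 ppm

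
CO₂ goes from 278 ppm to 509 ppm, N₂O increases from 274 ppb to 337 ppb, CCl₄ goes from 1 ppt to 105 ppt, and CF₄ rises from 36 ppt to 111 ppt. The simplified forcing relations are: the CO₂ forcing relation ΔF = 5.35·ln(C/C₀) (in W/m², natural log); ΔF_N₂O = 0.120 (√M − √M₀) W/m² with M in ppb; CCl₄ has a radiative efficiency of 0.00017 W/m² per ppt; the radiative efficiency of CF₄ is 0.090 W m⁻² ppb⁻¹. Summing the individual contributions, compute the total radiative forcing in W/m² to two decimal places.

ΔF = 3.48 W/m²

CO₂: 5.35 × ln(509/278) = 5.35 × ln(1.83094) = 5.35 × 0.60483 = 3.2358 W/m².
N₂O: 0.120 × (√337 − √274) = 0.120 × (18.3576 − 16.5529) = 0.120 × 1.8047 = 0.2166 W/m².
CCl₄: ΔF = 0.00017 × (105 − 1) = 0.00017 × 104 = 0.0177 W/m².
CF₄: Δ = 111 − 36 = 75 ppt = 0.075 ppb; ΔF = 0.090 × 0.075 = 0.0068 W/m².
Total ΔF = 3.2358 + 0.2166 + 0.0177 + 0.0068 = 3.4769 W/m².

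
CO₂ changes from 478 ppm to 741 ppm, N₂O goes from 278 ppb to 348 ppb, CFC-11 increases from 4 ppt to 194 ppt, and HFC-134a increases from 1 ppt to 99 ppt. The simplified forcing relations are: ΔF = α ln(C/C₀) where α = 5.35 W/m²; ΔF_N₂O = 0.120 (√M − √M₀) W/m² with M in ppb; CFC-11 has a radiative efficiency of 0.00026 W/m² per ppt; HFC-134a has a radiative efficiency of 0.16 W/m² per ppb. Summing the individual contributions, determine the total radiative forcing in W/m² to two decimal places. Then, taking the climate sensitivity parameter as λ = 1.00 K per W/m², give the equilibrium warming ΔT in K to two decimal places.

CO₂: 5.35 × ln(741/478) = 5.35 × ln(1.55021) = 5.35 × 0.43839 = 2.3454 W/m².
N₂O: 0.120 × (√348 − √278) = 0.120 × (18.6548 − 16.6733) = 0.120 × 1.9815 = 0.2378 W/m².
CFC-11: ΔF = 0.00026 × (194 − 4) = 0.00026 × 190 = 0.0494 W/m².
HFC-134a: Δ = 99 − 1 = 98 ppt = 0.098 ppb; ΔF = 0.16 × 0.098 = 0.0157 W/m².
Total ΔF = 2.3454 + 0.2378 + 0.0494 + 0.0157 = 2.6483 W/m².
ΔT = λ ΔF = 1.00 × 2.65 = 2.6500 K.

ΔF = 2.65 W/m²; ΔT = 2.65 K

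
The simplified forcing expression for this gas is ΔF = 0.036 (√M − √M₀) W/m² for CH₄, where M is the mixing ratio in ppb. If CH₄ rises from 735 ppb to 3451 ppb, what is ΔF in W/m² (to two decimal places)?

ΔF = 1.14 W/m²

CH₄: 0.036 × (√3451 − √735) = 0.036 × (58.7452 − 27.1109) = 0.036 × 31.6343 = 1.1388 W/m².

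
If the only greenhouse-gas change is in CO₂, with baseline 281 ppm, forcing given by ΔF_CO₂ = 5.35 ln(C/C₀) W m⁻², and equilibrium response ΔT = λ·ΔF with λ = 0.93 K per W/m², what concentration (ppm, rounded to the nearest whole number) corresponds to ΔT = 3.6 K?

C ≈ 579 ppm

Required forcing: ΔF = ΔT/λ = 3.6/0.93 = 3.8710 W/m².
Then ln(C/281) = ΔF/5.35 = 3.8710/5.35 = 0.72355.
So C = 281 × e^0.72355 = 281 × 2.06174 = 579.35 ppm.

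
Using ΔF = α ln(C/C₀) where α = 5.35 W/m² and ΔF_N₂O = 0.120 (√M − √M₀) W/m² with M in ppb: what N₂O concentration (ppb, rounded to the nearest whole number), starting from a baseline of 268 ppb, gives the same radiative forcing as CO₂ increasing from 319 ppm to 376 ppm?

M ≈ 562 ppb

CO₂ forcing: 5.35 × ln(376/319) = 5.35 × 0.164398 = 0.87953 W/m².
Set 0.120(√M − √268) = 0.87953: √M = 0.87953/0.120 + √268 = 7.3294 + 16.3707 = 23.7001.
M = (23.7001)² = 561.69 ppb.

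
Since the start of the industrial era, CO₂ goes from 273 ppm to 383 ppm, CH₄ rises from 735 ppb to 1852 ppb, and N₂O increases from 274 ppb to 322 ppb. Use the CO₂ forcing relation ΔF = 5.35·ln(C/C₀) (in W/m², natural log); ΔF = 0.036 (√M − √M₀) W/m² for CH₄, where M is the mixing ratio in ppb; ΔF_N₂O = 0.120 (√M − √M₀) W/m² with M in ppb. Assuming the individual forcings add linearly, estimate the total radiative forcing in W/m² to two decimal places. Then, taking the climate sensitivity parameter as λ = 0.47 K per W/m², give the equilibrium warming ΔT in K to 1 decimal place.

ΔF = 2.55 W/m²; ΔT = 1.2 K

CO₂: 5.35 × ln(383/273) = 5.35 × ln(1.40293) = 5.35 × 0.33856 = 1.8113 W/m².
CH₄: 0.036 × (√1852 − √735) = 0.036 × (43.0349 − 27.1109) = 0.036 × 15.9240 = 0.5733 W/m².
N₂O: 0.120 × (√322 − √274) = 0.120 × (17.9444 − 16.5529) = 0.120 × 1.3915 = 0.1670 W/m².
Total ΔF = 1.8113 + 0.5733 + 0.1670 = 2.5516 W/m².
ΔT = λ ΔF = 0.47 × 2.55 = 1.1985 K.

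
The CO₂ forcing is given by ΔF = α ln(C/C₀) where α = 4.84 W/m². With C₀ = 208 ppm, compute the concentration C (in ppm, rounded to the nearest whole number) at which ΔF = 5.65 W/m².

C ≈ 668 ppm

Set 4.84 ln(C/208) = 5.65, so ln(C/208) = 5.65/4.84 = 1.16736.
Then C/208 = e^1.16736 = 3.21350, giving C = 208 × 3.21350 = 668.41 ppm.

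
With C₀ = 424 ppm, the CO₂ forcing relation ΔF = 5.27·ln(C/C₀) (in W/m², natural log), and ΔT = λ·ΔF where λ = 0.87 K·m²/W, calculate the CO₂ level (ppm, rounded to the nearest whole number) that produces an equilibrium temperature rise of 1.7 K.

Required forcing: ΔF = ΔT/λ = 1.7/0.87 = 1.9540 W/m².
Then ln(C/424) = ΔF/5.27 = 1.9540/5.27 = 0.37078.
So C = 424 × e^0.37078 = 424 × 1.44886 = 614.32 ppm.

C ≈ 614 ppm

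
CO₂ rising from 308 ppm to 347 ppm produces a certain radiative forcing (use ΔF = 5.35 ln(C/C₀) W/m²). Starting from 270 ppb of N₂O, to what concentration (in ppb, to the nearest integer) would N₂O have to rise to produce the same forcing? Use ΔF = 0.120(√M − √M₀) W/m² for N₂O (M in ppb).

CO₂ forcing: 5.35 × ln(347/308) = 5.35 × 0.119225 = 0.63785 W/m².
Set 0.120(√M − √270) = 0.63785: √M = 0.63785/0.120 + √270 = 5.3154 + 16.4317 = 21.7471.
M = (21.7471)² = 472.94 ppb.

M ≈ 473 ppb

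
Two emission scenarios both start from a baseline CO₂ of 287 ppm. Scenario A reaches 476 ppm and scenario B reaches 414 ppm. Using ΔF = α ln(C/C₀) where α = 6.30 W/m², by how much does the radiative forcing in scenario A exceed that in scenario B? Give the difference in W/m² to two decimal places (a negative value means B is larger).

ΔF_A = 6.30 ln(476/287) = 6.30 × 0.50594 = 3.1874 W/m².
ΔF_B = 6.30 ln(414/287) = 6.30 × 0.36638 = 2.3082 W/m².
Difference: 3.1874 − 2.3082 = 0.8792 W/m².
(Equivalently, ΔF_A − ΔF_B = 6.30 ln(476/414) = 6.30 × 0.13955 = 0.8792 W/m².)

ΔF_A − ΔF_B = 0.88 W/m²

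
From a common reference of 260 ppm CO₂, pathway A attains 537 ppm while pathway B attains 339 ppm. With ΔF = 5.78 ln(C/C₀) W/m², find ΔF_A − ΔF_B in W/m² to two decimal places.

ΔF_A − ΔF_B = 2.66 W/m²

ΔF_A = 5.78 ln(537/260) = 5.78 × 0.72532 = 4.1923 W/m².
ΔF_B = 5.78 ln(339/260) = 5.78 × 0.26532 = 1.5335 W/m².
Difference: 4.1923 − 1.5335 = 2.6588 W/m².
(Equivalently, ΔF_A − ΔF_B = 5.78 ln(537/339) = 5.78 × 0.46000 = 2.6588 W/m².)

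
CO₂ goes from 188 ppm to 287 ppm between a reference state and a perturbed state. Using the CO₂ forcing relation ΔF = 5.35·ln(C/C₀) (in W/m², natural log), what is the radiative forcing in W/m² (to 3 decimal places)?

CO₂: 5.35 × ln(287/188) = 5.35 × ln(1.52660) = 5.35 × 0.42304 = 2.2633 W/m².

ΔF = 2.263 W/m²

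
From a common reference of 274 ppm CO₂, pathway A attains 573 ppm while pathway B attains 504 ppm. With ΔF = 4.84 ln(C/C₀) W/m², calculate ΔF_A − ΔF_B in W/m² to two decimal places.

ΔF_A = 4.84 ln(573/274) = 4.84 × 0.73776 = 3.5708 W/m².
ΔF_B = 4.84 ln(504/274) = 4.84 × 0.60945 = 2.9497 W/m².
Difference: 3.5708 − 2.9497 = 0.6211 W/m².

ΔF_A − ΔF_B = 0.62 W/m²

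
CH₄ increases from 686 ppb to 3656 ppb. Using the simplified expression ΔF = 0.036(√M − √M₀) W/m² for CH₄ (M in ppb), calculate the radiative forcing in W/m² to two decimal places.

ΔF = 1.23 W/m²

CH₄: 0.036 × (√3656 − √686) = 0.036 × (60.4649 − 26.1916) = 0.036 × 34.2733 = 1.2338 W/m².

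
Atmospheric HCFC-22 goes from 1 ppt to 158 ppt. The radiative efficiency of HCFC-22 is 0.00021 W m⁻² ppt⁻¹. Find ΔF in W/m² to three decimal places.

ΔF = 0.033 W/m²

HCFC-22: ΔF = 0.00021 × (158 − 1) = 0.00021 × 157 = 0.0330 W/m².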